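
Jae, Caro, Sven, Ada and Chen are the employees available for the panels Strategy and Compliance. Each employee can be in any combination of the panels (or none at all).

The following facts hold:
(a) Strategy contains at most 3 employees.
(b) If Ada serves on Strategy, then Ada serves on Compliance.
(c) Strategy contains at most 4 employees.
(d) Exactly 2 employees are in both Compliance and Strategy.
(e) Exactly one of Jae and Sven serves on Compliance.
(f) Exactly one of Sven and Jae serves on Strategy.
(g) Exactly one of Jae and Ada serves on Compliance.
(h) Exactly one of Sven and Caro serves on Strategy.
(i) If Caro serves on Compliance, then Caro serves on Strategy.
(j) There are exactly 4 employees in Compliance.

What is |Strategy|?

3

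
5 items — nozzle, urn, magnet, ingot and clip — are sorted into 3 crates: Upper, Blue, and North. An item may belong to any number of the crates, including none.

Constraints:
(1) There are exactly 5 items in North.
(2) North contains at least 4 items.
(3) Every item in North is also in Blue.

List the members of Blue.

(1): only 5 candidates remain for North, so all are in.
(3) with nozzle ∈ North: nozzle ∈ Blue.
(3) with urn ∈ North: urn ∈ Blue.
(3) with magnet ∈ North: magnet ∈ Blue.
(3) with ingot ∈ North: ingot ∈ Blue.
(3) with clip ∈ North: clip ∈ Blue.

Blue = {clip, ingot, magnet, nozzle, urn}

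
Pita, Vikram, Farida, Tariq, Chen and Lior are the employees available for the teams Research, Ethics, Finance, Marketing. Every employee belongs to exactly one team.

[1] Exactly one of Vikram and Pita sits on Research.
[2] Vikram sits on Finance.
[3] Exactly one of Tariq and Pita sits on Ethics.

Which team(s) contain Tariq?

From (2): Vikram ∈ Finance.
(1) (exactly one): Pita ∈ Research.
(3) (exactly one): Tariq ∈ Ethics.

Tariq: Ethics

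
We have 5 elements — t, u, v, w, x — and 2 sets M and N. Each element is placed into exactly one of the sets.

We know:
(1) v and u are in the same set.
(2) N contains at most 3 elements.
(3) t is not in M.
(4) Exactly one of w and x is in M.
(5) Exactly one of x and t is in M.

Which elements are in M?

From (3): t ∉ M.
(5) (exactly one): x ∈ M.
Only one set left: t ∈ N.
(4) (exactly one): w ∉ M.
Only one set left: w ∈ N.
Suppose u ∉ M: no assignment then satisfies all the clues, so u ∈ M.

M = {u, v, x}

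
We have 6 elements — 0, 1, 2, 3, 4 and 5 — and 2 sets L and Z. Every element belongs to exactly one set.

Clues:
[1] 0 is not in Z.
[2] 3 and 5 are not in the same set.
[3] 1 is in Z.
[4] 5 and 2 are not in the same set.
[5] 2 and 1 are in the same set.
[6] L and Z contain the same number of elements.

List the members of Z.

From (1): 0 ∉ Z.
From (3): 1 ∈ Z.
(5): 2 matches 1: 2 ∉ L.
(5): 2 matches 1: 2 ∈ Z.
Only one set left: 0 ∈ L.
(4): 5 ∉ Z.
Only one set left: 5 ∈ L.
(2): 3 ∉ L.
Only one set left: 3 ∈ Z.
Suppose 4 ∈ Z: no assignment then satisfies all the clues, so 4 ∉ Z.

Z = {1, 2, 3}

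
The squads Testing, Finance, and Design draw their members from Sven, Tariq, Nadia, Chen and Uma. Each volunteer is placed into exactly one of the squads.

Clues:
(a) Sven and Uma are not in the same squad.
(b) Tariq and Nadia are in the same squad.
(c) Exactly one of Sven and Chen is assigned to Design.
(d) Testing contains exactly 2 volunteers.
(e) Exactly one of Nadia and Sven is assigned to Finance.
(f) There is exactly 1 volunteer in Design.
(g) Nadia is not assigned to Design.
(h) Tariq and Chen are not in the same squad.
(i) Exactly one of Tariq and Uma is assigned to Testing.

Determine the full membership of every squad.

Testing = {Chen, Uma}; Finance = {Nadia, Tariq}; Design = {Sven}

From (g): Nadia ∉ Design.
(b): Tariq matches Nadia: Tariq ∉ Design.
Suppose Sven ∈ Testing: no assignment then satisfies all the clues, so Sven ∉ Testing.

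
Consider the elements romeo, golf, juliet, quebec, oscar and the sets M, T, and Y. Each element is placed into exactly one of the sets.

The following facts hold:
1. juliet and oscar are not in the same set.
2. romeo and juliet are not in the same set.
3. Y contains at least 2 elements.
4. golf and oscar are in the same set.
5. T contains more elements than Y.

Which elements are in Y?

Y = {juliet, quebec}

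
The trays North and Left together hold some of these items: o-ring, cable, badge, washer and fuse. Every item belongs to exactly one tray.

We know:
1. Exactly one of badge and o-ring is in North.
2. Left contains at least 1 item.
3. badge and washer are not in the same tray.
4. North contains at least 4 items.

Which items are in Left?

Left = {badge}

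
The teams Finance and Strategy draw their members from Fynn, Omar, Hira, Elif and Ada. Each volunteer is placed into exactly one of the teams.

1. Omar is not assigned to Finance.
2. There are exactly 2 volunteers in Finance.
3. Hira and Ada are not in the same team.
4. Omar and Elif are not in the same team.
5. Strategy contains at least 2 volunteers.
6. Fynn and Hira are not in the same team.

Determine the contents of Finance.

Finance = {Elif, Hira}

From (1): Omar ∉ Finance.
Only one team left: Omar ∈ Strategy.
(4): Elif ∉ Strategy.
Only one team left: Elif ∈ Finance.
Suppose Fynn ∈ Finance: no assignment then satisfies all the clues, so Fynn ∉ Finance.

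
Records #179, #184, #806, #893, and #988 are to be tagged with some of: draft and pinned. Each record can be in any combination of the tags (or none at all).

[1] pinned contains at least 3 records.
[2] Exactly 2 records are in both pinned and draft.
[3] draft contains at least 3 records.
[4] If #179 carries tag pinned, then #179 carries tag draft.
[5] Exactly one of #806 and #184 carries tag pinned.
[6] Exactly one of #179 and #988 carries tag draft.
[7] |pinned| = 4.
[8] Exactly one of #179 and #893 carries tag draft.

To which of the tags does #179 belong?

#179: draft, pinned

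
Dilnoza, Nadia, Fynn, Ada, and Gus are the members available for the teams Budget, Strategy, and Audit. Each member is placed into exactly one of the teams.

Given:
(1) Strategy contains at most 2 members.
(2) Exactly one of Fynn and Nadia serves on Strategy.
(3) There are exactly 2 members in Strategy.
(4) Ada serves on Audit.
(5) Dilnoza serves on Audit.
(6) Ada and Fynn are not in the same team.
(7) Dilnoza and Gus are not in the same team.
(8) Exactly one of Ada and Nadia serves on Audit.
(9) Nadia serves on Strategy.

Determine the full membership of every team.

Budget = {Fynn}; Strategy = {Gus, Nadia}; Audit = {Ada, Dilnoza}

From (4): Ada ∈ Audit.
From (5): Dilnoza ∈ Audit.
From (9): Nadia ∈ Strategy.
(2) (exactly one): Fynn ∉ Strategy.
(3): only 2 candidates remain for Strategy, so all are in.
(6): Fynn ∉ Audit.
Only one team left: Fynn ∈ Budget.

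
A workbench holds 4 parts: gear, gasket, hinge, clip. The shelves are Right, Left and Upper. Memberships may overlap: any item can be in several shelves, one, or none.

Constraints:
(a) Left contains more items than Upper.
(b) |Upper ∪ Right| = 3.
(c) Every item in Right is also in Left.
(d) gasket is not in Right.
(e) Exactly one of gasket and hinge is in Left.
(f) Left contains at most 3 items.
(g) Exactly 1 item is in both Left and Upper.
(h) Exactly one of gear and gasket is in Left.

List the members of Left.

From (d): gasket ∉ Right.
Suppose gear ∉ Left: no assignment then satisfies all the clues, so gear ∈ Left.

Left = {clip, gear, hinge}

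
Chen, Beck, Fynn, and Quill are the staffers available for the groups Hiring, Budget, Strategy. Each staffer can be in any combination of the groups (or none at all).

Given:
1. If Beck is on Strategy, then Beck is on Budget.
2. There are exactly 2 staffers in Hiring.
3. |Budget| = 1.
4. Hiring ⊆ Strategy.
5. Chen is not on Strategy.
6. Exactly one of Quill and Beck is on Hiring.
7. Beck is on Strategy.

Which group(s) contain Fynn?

Fynn: Hiring, Strategy

From (5): Chen ∉ Strategy.
From (7): Beck ∈ Strategy.
(1): Beck ∈ Budget.
(3): Budget already has 1, so the rest are out.
(4) contrapositive: Chen ∉ Hiring.
Suppose Fynn ∉ Hiring: no assignment then satisfies all the clues, so Fynn ∈ Hiring.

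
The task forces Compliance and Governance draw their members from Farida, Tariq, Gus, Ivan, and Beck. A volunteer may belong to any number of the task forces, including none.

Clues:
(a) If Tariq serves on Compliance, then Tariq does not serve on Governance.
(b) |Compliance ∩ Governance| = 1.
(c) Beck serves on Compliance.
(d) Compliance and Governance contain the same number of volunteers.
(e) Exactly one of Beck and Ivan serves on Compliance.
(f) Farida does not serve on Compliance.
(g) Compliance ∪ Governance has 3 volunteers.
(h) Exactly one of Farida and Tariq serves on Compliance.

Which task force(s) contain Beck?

Beck: Compliance, Governance

From (c): Beck ∈ Compliance.
From (f): Farida ∉ Compliance.
(e) (exactly one): Ivan ∉ Compliance.
(h) (exactly one): Tariq ∈ Compliance.
(a): Tariq ∉ Governance.
Suppose Beck ∉ Governance: no assignment then satisfies all the clues, so Beck ∈ Governance.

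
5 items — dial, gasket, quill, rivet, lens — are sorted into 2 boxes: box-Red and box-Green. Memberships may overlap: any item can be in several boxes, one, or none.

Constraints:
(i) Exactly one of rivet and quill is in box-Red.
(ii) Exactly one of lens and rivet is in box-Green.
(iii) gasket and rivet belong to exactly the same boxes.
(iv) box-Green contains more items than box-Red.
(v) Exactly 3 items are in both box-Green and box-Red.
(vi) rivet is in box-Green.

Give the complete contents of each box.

box-Red = {dial, gasket, rivet}; box-Green = {dial, gasket, quill, rivet}

From (vi): rivet ∈ box-Green.
(ii) (exactly one): lens ∉ box-Green.
(iii): gasket matches rivet: gasket ∈ box-Green.
Suppose dial ∉ box-Red: no assignment then satisfies all the clues, so dial ∈ box-Red.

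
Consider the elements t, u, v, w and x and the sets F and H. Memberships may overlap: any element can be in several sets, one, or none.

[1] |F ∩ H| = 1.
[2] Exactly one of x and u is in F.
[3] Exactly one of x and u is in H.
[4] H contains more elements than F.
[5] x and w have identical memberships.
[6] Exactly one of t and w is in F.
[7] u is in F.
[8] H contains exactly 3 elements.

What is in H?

H = {t, w, x}

From (7): u ∈ F.
(2) (exactly one): x ∉ F.
(5): w matches x: w ∉ F.
(6) (exactly one): t ∈ F.
Suppose t ∉ H: no assignment then satisfies all the clues, so t ∈ H.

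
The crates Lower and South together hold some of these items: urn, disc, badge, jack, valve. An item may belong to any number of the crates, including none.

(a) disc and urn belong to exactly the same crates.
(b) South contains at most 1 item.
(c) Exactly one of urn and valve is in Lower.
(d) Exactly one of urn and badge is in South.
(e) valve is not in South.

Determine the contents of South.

South = {badge}

From (e): valve ∉ South.
Suppose urn ∈ South: no assignment then satisfies all the clues, so urn ∉ South.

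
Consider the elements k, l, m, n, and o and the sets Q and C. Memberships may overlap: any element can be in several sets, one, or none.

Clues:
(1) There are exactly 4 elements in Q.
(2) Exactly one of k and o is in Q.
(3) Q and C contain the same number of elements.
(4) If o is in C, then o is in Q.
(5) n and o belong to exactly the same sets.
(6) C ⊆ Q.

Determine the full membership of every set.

Q = {l, m, n, o}; C = {l, m, n, o}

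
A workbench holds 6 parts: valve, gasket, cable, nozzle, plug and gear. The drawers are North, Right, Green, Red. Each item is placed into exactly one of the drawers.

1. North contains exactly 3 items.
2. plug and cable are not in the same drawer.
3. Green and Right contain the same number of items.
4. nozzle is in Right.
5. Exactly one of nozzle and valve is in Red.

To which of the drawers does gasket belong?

gasket: North

From (4): nozzle ∈ Right.
(5) (exactly one): valve ∈ Red.
Suppose gasket ∉ North: no assignment then satisfies all the clues, so gasket ∈ North.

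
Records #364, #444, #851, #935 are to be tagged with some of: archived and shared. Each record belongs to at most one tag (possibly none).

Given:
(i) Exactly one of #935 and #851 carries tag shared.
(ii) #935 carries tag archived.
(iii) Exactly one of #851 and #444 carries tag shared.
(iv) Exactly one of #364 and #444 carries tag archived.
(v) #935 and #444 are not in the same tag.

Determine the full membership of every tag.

From (ii): #935 ∈ archived.
(i) (exactly one): #851 ∈ shared.
(iii) (exactly one): #444 ∉ shared.
(v): #444 ∉ archived.
(iv) (exactly one): #364 ∈ archived.

archived = {#364, #935}; shared = {#851}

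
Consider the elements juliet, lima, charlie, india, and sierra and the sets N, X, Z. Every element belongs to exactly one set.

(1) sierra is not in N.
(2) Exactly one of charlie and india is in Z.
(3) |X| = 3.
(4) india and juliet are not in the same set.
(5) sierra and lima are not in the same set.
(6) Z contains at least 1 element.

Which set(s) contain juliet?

juliet: X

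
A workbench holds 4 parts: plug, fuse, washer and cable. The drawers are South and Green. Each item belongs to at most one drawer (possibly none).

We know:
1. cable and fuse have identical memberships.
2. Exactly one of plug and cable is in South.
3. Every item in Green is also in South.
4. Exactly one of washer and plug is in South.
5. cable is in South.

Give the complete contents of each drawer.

South = {cable, fuse, washer}; Green = {}

From (5): cable ∈ South.
(1): fuse matches cable: fuse ∈ South.
(2) (exactly one): plug ∉ South.
(3) contrapositive: plug ∉ Green.
(4) (exactly one): washer ∈ South.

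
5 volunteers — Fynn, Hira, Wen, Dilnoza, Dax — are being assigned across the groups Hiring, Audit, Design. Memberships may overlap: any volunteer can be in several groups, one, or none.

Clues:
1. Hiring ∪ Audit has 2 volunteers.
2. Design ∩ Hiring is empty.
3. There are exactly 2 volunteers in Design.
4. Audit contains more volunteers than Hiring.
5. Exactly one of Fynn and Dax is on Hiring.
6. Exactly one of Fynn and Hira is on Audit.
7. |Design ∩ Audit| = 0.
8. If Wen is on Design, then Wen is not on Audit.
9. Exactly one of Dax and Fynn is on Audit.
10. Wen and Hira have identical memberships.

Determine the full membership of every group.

Hiring = {Fynn}; Audit = {Dilnoza, Fynn}; Design = {Hira, Wen}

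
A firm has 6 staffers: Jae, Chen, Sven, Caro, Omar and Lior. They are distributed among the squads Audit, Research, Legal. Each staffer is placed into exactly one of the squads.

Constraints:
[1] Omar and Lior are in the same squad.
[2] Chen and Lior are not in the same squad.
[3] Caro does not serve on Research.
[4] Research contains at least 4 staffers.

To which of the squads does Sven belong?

From (3): Caro ∉ Research.
Suppose Sven ∈ Audit: no assignment then satisfies all the clues, so Sven ∉ Audit.

Sven: Research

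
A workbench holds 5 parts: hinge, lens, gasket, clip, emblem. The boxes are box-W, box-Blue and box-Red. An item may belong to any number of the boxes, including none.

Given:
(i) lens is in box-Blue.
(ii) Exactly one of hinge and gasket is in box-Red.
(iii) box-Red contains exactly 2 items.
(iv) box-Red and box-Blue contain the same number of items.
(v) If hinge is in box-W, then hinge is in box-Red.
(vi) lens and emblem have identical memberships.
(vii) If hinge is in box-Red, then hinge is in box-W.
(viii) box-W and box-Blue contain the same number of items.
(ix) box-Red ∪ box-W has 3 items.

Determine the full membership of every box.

box-W = {gasket, hinge}; box-Blue = {emblem, lens}; box-Red = {clip, hinge}

From (i): lens ∈ box-Blue.
(vi): emblem matches lens: emblem ∈ box-Blue.
Suppose hinge ∉ box-W: no assignment then satisfies all the clues, so hinge ∈ box-W.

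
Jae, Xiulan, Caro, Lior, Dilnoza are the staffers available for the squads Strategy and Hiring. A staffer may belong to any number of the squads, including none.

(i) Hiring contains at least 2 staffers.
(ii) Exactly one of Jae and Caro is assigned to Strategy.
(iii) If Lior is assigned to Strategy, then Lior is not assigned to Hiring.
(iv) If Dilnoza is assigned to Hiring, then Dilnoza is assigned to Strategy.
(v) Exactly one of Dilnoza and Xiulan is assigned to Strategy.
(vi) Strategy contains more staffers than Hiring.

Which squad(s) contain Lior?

Lior: Strategy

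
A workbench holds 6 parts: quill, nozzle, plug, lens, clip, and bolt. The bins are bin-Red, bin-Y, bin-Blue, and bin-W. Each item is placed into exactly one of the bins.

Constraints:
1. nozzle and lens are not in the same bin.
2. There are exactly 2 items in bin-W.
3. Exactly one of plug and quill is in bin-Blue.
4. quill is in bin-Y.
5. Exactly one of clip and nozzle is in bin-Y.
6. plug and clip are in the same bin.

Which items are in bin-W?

bin-W = {bolt, lens}

From (4): quill ∈ bin-Y.
(3) (exactly one): plug ∈ bin-Blue.
(6): clip matches plug: clip ∉ bin-Red.
(6): clip matches plug: clip ∉ bin-Y.
(6): clip matches plug: clip ∈ bin-Blue.
(5) (exactly one): nozzle ∈ bin-Y.
(1): lens ∉ bin-Y.
(2): only 2 candidates remain for bin-W, so all are in.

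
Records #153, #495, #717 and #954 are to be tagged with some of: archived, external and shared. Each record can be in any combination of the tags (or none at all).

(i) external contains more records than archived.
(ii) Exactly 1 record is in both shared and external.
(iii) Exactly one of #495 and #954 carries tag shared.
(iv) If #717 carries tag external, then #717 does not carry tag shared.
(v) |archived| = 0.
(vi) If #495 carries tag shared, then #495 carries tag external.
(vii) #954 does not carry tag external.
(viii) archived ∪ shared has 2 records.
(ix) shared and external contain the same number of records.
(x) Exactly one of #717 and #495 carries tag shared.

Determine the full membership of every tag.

archived = {}; external = {#495, #717}; shared = {#153, #495}

From (vii): #954 ∉ external.
(v): archived already has 0, so the rest are out.
Suppose #153 ∈ external: no assignment then satisfies all the clues, so #153 ∉ external.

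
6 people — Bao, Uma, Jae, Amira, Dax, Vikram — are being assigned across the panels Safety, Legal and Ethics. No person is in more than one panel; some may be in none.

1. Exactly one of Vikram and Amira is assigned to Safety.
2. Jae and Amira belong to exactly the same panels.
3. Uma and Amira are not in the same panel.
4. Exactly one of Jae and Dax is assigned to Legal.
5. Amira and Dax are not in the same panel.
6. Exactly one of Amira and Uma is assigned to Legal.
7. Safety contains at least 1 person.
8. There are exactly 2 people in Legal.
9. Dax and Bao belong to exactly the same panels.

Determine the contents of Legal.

Legal = {Amira, Jae}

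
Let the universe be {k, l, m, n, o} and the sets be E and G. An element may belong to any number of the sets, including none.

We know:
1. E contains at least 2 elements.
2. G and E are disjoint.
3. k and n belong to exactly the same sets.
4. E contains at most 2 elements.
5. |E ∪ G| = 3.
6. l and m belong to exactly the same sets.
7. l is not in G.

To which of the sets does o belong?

o: G

From (7): l ∉ G.
(6): m matches l: m ∉ G.
Suppose o ∈ E: no assignment then satisfies all the clues, so o ∉ E.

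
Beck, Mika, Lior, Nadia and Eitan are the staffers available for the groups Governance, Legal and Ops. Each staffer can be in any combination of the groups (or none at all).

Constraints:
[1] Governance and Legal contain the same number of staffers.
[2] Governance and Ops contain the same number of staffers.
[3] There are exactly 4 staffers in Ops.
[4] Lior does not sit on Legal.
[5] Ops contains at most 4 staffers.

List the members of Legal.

Legal = {Beck, Eitan, Mika, Nadia}

From (4): Lior ∉ Legal.
Suppose Beck ∉ Legal: no assignment then satisfies all the clues, so Beck ∈ Legal.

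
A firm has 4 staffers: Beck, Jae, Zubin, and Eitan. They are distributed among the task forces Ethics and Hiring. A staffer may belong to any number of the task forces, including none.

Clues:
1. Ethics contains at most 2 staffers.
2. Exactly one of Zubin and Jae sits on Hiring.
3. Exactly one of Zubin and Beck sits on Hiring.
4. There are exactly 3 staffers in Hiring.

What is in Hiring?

Hiring = {Beck, Eitan, Jae}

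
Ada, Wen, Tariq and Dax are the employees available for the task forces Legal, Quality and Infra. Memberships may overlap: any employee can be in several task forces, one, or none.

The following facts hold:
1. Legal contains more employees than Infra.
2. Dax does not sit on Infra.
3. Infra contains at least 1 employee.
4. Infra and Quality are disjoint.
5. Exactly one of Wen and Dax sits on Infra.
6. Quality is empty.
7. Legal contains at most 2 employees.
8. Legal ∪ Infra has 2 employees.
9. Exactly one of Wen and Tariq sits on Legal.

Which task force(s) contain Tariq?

Tariq: none

From (2): Dax ∉ Infra.
(5) (exactly one): Wen ∈ Infra.
(6): Quality already has 0, so the rest are out.
Suppose Tariq ∈ Legal: no assignment then satisfies all the clues, so Tariq ∉ Legal.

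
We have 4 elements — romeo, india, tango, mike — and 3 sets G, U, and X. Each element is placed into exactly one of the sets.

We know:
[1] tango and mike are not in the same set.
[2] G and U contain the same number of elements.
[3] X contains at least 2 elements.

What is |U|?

1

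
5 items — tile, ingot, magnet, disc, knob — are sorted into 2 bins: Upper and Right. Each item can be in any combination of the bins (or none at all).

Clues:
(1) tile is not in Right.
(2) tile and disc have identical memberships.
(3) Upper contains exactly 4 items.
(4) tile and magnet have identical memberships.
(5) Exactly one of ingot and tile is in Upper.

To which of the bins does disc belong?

From (1): tile ∉ Right.
(2): disc matches tile: disc ∉ Right.
(4): magnet matches tile: magnet ∉ Right.
Suppose disc ∉ Upper: no assignment then satisfies all the clues, so disc ∈ Upper.

disc: Upper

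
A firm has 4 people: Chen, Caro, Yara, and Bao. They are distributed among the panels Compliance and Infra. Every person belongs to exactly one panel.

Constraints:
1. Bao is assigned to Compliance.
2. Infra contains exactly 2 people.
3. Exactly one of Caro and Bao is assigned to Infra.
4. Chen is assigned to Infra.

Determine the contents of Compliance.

Compliance = {Bao, Yara}

From (1): Bao ∈ Compliance.
From (4): Chen ∈ Infra.
(3) (exactly one): Caro ∈ Infra.
(2): Infra already has 2, so the rest are out.
Only one panel left: Yara ∈ Compliance.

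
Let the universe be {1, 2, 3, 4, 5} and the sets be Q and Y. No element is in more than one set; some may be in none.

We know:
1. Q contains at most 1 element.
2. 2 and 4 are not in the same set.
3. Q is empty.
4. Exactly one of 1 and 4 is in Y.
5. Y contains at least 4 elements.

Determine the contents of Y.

Y = {1, 2, 3, 5}

(3): Q already has 0, so the rest are out.
Suppose 1 ∉ Y: no assignment then satisfies all the clues, so 1 ∈ Y.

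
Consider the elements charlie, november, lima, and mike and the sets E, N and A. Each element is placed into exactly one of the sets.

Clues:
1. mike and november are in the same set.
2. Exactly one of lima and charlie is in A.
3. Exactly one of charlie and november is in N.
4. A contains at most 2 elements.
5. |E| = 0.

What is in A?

A = {charlie}

(5): E already has 0, so the rest are out.
Suppose charlie ∉ A: no assignment then satisfies all the clues, so charlie ∈ A.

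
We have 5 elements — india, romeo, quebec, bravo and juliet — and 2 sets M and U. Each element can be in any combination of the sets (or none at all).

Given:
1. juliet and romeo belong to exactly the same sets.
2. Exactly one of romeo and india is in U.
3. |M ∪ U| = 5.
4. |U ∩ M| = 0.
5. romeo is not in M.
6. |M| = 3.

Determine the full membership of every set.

M = {bravo, india, quebec}; U = {juliet, romeo}

From (5): romeo ∉ M.
(1): juliet matches romeo: juliet ∉ M.
(6): only 3 candidates remain for M, so all are in.
Suppose india ∈ U: no assignment then satisfies all the clues, so india ∉ U.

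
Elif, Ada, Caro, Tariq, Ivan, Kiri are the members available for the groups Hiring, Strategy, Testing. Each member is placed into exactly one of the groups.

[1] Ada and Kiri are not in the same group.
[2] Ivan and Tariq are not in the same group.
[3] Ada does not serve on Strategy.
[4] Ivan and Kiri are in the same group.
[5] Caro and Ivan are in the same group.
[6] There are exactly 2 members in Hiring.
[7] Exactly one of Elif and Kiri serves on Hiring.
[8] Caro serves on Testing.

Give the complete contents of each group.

From (3): Ada ∉ Strategy.
From (8): Caro ∈ Testing.
(5): Ivan matches Caro: Ivan ∉ Hiring.
(5): Ivan matches Caro: Ivan ∉ Strategy.
(5): Ivan matches Caro: Ivan ∈ Testing.
(2): Tariq ∉ Testing.
(4): Kiri matches Ivan: Kiri ∉ Hiring.
(4): Kiri matches Ivan: Kiri ∉ Strategy.
(4): Kiri matches Ivan: Kiri ∈ Testing.
(7) (exactly one): Elif ∈ Hiring.
(1): Ada ∉ Testing.
Only one group left: Tariq ∈ Strategy.

Hiring = {Ada, Elif}; Strategy = {Tariq}; Testing = {Caro, Ivan, Kiri}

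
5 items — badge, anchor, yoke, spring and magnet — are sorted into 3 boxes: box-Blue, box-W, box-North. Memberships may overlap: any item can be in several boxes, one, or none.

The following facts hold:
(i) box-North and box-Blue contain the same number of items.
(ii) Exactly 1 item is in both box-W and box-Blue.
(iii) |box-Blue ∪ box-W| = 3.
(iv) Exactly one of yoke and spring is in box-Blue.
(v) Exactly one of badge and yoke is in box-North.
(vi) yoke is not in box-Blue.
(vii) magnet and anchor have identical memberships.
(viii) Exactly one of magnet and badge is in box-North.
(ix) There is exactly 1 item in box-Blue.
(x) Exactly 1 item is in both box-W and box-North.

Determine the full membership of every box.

box-Blue = {spring}; box-W = {badge, spring, yoke}; box-North = {badge}

From (vi): yoke ∉ box-Blue.
(iv) (exactly one): spring ∈ box-Blue.
(ix): box-Blue already has 1, so the rest are out.
Suppose badge ∉ box-W: no assignment then satisfies all the clues, so badge ∈ box-W.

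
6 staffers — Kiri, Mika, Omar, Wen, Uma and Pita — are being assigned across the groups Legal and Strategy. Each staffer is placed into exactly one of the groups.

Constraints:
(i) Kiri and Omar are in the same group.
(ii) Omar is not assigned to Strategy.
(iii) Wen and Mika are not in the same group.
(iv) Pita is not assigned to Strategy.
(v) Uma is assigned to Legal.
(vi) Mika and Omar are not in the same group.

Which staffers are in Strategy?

Strategy = {Mika}

From (ii): Omar ∉ Strategy.
From (iv): Pita ∉ Strategy.
From (v): Uma ∈ Legal.
(i): Kiri matches Omar: Kiri ∉ Strategy.
Only one group left: Kiri ∈ Legal.
Only one group left: Omar ∈ Legal.
Only one group left: Pita ∈ Legal.
(vi): Mika ∉ Legal.
Only one group left: Mika ∈ Strategy.
(iii): Wen ∉ Strategy.
Only one group left: Wen ∈ Legal.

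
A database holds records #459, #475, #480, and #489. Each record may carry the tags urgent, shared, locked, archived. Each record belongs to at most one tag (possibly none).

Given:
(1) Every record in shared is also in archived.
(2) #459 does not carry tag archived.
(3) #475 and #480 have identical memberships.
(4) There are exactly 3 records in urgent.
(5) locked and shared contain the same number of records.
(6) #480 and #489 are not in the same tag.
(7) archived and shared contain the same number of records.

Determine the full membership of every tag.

urgent = {#459, #475, #480}; shared = {}; locked = {}; archived = {}

From (2): #459 ∉ archived.
(1) contrapositive: #459 ∉ shared.
Suppose #459 ∉ urgent: no assignment then satisfies all the clues, so #459 ∈ urgent.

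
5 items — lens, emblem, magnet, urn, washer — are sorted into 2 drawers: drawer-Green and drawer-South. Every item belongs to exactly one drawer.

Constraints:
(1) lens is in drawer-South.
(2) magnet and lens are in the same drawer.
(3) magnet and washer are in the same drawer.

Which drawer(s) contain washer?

washer: drawer-South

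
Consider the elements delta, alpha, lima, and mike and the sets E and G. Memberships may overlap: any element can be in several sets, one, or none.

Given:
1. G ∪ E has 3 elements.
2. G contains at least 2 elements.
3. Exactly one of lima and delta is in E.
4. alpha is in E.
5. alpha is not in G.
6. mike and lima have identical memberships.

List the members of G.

G = {lima, mike}

From (4): alpha ∈ E.
From (5): alpha ∉ G.
Suppose delta ∈ G: no assignment then satisfies all the clues, so delta ∉ G.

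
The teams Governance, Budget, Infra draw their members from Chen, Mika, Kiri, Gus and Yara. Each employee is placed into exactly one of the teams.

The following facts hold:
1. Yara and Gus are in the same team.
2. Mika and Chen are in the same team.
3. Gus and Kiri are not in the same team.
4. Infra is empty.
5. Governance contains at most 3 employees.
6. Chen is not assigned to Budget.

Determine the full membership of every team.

Governance = {Chen, Kiri, Mika}; Budget = {Gus, Yara}; Infra = {}

From (6): Chen ∉ Budget.
(2): Mika matches Chen: Mika ∉ Budget.
(4): Infra already has 0, so the rest are out.
Only one team left: Chen ∈ Governance.
Only one team left: Mika ∈ Governance.
Suppose Kiri ∉ Governance: no assignment then satisfies all the clues, so Kiri ∈ Governance.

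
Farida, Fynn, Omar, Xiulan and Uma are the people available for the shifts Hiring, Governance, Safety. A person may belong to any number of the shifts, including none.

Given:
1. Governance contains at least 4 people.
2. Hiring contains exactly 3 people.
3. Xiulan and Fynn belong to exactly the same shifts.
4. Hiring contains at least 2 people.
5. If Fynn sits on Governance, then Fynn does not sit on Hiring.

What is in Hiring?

Hiring = {Farida, Omar, Uma}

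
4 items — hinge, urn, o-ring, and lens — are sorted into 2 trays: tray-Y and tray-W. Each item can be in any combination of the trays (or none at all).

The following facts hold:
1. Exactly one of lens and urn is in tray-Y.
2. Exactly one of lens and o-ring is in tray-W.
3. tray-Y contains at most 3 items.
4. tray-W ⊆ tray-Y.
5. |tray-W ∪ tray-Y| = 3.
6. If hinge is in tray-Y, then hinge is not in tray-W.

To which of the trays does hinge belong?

hinge: tray-Y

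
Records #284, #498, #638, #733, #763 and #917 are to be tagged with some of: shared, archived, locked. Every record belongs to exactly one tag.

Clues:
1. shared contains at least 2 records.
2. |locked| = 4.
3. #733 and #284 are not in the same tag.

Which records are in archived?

archived = {}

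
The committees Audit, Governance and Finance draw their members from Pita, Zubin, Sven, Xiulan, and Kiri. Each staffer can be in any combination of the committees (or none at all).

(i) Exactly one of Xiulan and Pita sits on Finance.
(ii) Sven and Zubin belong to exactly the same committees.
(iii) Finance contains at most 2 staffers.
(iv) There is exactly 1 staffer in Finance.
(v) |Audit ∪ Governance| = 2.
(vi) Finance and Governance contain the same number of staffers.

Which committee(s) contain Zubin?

Zubin: none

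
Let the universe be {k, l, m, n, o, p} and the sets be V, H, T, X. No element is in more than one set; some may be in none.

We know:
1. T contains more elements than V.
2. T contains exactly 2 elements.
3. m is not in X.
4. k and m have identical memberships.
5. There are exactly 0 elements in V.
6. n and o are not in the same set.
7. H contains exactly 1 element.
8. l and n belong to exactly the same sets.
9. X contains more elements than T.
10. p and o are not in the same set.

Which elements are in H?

H = {o}

From (3): m ∉ X.
(4): k matches m: k ∉ X.
(5): V already has 0, so the rest are out.
Suppose k ∈ H: no assignment then satisfies all the clues, so k ∉ H.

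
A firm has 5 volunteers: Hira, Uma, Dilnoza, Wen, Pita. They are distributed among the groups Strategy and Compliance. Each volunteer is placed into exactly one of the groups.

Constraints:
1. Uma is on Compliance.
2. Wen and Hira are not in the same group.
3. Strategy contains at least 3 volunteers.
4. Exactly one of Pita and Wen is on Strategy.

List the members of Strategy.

Strategy = {Dilnoza, Hira, Pita}

From (1): Uma ∈ Compliance.
Suppose Hira ∉ Strategy: no assignment then satisfies all the clues, so Hira ∈ Strategy.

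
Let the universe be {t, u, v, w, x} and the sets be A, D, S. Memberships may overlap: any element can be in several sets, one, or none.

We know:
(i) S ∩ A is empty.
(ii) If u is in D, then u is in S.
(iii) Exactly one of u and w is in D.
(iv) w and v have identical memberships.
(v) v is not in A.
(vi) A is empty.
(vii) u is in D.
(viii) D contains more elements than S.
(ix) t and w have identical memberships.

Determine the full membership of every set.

A = {}; D = {u, x}; S = {u}

From (v): v ∉ A.
From (vii): u ∈ D.
(ii): u ∈ S.
(iii) (exactly one): w ∉ D.
(iv): w matches v: w ∉ A.
(iv): v matches w: v ∉ D.
(vi): A already has 0, so the rest are out.
(ix): t matches w: t ∉ D.
Suppose t ∈ S: no assignment then satisfies all the clues, so t ∉ S.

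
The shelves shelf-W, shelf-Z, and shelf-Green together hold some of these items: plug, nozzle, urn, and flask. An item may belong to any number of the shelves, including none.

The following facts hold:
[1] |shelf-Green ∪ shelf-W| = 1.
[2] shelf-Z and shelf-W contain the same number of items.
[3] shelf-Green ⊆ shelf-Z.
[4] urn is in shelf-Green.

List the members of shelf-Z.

shelf-Z = {urn}

From (4): urn ∈ shelf-Green.
(3) with urn ∈ shelf-Green: urn ∈ shelf-Z.
Suppose plug ∈ shelf-Z: no assignment then satisfies all the clues, so plug ∉ shelf-Z.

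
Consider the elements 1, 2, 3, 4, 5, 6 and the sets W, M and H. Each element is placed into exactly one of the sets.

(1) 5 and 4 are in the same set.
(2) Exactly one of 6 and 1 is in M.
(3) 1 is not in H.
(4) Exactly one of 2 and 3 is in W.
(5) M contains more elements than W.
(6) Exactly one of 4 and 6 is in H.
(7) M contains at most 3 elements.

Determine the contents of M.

M = {1, 4, 5}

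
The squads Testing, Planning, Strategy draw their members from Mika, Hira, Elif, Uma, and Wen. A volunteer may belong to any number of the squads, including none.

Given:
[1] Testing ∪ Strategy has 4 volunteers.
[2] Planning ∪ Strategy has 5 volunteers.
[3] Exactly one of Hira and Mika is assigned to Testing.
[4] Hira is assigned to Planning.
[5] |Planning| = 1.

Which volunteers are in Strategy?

Strategy = {Elif, Mika, Uma, Wen}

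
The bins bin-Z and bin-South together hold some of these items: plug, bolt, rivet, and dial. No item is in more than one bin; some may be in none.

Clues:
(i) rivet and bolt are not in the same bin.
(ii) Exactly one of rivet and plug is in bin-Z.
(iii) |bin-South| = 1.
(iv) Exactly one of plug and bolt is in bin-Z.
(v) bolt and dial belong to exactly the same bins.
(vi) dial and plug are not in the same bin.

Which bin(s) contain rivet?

rivet: bin-South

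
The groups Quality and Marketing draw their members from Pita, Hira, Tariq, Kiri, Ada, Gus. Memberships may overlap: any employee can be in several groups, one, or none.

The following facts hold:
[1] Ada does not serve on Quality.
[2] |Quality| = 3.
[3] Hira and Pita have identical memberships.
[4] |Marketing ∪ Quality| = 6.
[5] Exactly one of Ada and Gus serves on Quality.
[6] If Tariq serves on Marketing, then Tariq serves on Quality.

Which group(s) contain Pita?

Pita: Marketing

From (1): Ada ∉ Quality.
(5) (exactly one): Gus ∈ Quality.
Suppose Pita ∈ Quality: no assignment then satisfies all the clues, so Pita ∉ Quality.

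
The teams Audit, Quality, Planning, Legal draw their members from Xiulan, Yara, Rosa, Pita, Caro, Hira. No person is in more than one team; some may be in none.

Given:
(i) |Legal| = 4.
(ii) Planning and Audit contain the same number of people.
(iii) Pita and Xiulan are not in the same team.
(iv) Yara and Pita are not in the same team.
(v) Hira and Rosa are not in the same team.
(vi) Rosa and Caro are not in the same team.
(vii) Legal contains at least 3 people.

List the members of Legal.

Legal = {Caro, Hira, Xiulan, Yara}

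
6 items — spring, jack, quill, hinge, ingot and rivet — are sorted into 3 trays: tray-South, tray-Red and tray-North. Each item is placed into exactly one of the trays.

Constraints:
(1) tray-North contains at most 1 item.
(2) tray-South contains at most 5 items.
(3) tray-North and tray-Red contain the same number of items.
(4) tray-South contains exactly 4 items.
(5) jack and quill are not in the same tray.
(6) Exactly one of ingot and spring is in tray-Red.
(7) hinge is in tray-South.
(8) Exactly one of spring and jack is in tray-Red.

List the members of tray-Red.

tray-Red = {spring}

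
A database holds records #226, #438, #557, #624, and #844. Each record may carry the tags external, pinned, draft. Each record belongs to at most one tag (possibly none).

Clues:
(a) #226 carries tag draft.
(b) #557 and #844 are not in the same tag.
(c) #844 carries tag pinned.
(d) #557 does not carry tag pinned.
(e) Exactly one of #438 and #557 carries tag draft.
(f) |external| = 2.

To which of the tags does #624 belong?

From (a): #226 ∈ draft.
From (c): #844 ∈ pinned.
From (d): #557 ∉ pinned.
Suppose #624 ∉ external: no assignment then satisfies all the clues, so #624 ∈ external.

#624: external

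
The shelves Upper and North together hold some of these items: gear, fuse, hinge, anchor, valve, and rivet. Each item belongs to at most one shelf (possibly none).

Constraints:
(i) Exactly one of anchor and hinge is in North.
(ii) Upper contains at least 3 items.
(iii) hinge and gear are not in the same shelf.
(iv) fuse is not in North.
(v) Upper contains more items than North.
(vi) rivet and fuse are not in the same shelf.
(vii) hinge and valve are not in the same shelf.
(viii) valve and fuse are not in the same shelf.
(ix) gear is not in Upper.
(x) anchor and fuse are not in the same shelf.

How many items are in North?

From (iv): fuse ∉ North.
From (ix): gear ∉ Upper.
Suppose gear ∈ North: no assignment then satisfies all the clues, so gear ∉ North.

1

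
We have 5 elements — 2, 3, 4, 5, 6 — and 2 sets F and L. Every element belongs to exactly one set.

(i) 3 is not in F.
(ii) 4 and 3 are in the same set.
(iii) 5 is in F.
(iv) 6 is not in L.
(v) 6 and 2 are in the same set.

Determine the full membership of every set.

From (i): 3 ∉ F.
From (iii): 5 ∈ F.
From (iv): 6 ∉ L.
(ii): 4 matches 3: 4 ∉ F.
(v): 2 matches 6: 2 ∉ L.
Only one set left: 2 ∈ F.
Only one set left: 3 ∈ L.
Only one set left: 4 ∈ L.
Only one set left: 6 ∈ F.

F = {2, 5, 6}; L = {3, 4}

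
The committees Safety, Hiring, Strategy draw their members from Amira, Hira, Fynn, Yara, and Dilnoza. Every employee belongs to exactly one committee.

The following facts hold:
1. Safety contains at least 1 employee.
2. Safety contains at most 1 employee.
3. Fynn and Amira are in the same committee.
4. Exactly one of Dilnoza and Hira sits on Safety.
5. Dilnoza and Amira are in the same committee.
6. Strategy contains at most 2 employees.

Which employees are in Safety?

Safety = {Hira}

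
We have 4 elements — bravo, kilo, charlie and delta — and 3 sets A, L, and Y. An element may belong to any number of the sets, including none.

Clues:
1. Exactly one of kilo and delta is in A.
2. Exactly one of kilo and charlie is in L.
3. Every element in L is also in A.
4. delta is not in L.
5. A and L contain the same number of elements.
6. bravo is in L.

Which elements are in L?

L = {bravo, kilo}

From (4): delta ∉ L.
From (6): bravo ∈ L.
(3) with bravo ∈ L: bravo ∈ A.
Suppose kilo ∉ L: no assignment then satisfies all the clues, so kilo ∈ L.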